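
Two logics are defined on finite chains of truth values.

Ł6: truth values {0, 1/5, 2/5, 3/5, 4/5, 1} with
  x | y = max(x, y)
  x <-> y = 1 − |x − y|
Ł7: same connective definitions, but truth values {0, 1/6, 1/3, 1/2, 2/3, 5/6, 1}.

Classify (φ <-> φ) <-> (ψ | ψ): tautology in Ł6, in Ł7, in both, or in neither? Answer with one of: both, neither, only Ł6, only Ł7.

neither

In Ł6: at φ = 0, ψ = 0 the value is 0 — not a tautology.
In Ł7: at φ = 0, ψ = 0 the value is 0 — not a tautology.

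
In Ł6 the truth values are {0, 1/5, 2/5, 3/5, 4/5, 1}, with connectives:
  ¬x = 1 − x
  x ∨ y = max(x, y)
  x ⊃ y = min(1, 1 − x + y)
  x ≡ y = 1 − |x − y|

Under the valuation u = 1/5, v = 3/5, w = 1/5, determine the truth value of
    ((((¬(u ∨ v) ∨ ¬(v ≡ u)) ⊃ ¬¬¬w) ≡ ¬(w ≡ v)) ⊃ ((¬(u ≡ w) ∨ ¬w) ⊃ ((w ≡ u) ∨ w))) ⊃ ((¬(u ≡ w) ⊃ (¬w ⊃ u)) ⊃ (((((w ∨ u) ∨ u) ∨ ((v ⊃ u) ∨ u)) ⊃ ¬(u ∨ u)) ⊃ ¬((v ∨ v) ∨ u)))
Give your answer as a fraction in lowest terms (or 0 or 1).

u ∨ v = 1/5 ∨ 3/5 = 3/5
¬(u ∨ v) = ¬3/5 = 2/5
v ≡ u = 3/5 ≡ 1/5 = 3/5
¬(v ≡ u) = ¬3/5 = 2/5
¬(u ∨ v) ∨ ¬(v ≡ u) = 2/5 ∨ 2/5 = 2/5
¬w = ¬1/5 = 4/5
¬¬w = ¬4/5 = 1/5
¬¬¬w = ¬1/5 = 4/5
(¬(u ∨ v) ∨ ¬(v ≡ u)) ⊃ ¬¬¬w = 2/5 ⊃ 4/5 = 1
w ≡ v = 1/5 ≡ 3/5 = 3/5
¬(w ≡ v) = ¬3/5 = 2/5
((¬(u ∨ v) ∨ ¬(v ≡ u)) ⊃ ¬¬¬w) ≡ ¬(w ≡ v) = 1 ≡ 2/5 = 2/5
u ≡ w = 1/5 ≡ 1/5 = 1
¬(u ≡ w) = ¬1 = 0
¬w = ¬1/5 = 4/5
¬(u ≡ w) ∨ ¬w = 0 ∨ 4/5 = 4/5
w ≡ u = 1/5 ≡ 1/5 = 1
(w ≡ u) ∨ w = 1 ∨ 1/5 = 1
(¬(u ≡ w) ∨ ¬w) ⊃ ((w ≡ u) ∨ w) = 4/5 ⊃ 1 = 1
(((¬(u ∨ v) ∨ ¬(v ≡ u)) ⊃ ¬¬¬w) ≡ ¬(w ≡ v)) ⊃ ((¬(u ≡ w) ∨ ¬w) ⊃ ((w ≡ u) ∨ w)) = 2/5 ⊃ 1 = 1
u ≡ w = 1/5 ≡ 1/5 = 1
¬(u ≡ w) = ¬1 = 0
¬w = ¬1/5 = 4/5
¬w ⊃ u = 4/5 ⊃ 1/5 = 2/5
¬(u ≡ w) ⊃ (¬w ⊃ u) = 0 ⊃ 2/5 = 1
w ∨ u = 1/5 ∨ 1/5 = 1/5
(w ∨ u) ∨ u = 1/5 ∨ 1/5 = 1/5
v ⊃ u = 3/5 ⊃ 1/5 = 3/5
(v ⊃ u) ∨ u = 3/5 ∨ 1/5 = 3/5
((w ∨ u) ∨ u) ∨ ((v ⊃ u) ∨ u) = 1/5 ∨ 3/5 = 3/5
u ∨ u = 1/5 ∨ 1/5 = 1/5
¬(u ∨ u) = ¬1/5 = 4/5
(((w ∨ u) ∨ u) ∨ ((v ⊃ u) ∨ u)) ⊃ ¬(u ∨ u) = 3/5 ⊃ 4/5 = 1
v ∨ v = 3/5 ∨ 3/5 = 3/5
(v ∨ v) ∨ u = 3/5 ∨ 1/5 = 3/5
¬((v ∨ v) ∨ u) = ¬3/5 = 2/5
((((w ∨ u) ∨ u) ∨ ((v ⊃ u) ∨ u)) ⊃ ¬(u ∨ u)) ⊃ ¬((v ∨ v) ∨ u) = 1 ⊃ 2/5 = 2/5
(¬(u ≡ w) ⊃ (¬w ⊃ u)) ⊃ (((((w ∨ u) ∨ u) ∨ ((v ⊃ u) ∨ u)) ⊃ ¬(u ∨ u)) ⊃ ¬((v ∨ v) ∨ u)) = 1 ⊃ 2/5 = 2/5
((((¬(u ∨ v) ∨ ¬(v ≡ u)) ⊃ ¬¬¬w) ≡ ¬(w ≡ v)) ⊃ ((¬(u ≡ w) ∨ ¬w) ⊃ ((w ≡ u) ∨ w))) ⊃ ((¬(u ≡ w) ⊃ (¬w ⊃ u)) ⊃ (((((w ∨ u) ∨ u) ∨ ((v ⊃ u) ∨ u)) ⊃ ¬(u ∨ u)) ⊃ ¬((v ∨ v) ∨ u))) = 1 ⊃ 2/5 = 2/5

2/5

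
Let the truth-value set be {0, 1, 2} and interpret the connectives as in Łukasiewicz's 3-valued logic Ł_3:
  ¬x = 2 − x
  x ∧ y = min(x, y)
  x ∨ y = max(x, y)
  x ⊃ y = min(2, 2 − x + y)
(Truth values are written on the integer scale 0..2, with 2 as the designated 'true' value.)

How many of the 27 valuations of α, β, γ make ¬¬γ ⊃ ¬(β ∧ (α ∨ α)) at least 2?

value 2: 22 assignments (counts)
value 1: 4 assignments
value 0: 1 assignment
So 22 of the 27 assignments meet the threshold.

22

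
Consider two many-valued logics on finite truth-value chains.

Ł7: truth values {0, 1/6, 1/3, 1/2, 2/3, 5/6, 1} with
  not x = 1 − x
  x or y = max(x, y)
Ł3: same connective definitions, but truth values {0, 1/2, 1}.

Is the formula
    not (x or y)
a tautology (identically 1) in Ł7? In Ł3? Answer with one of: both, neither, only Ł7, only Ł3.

neither

In Ł7: at x = 0, y = 1/6 the value is 5/6 — not a tautology.
In Ł3: at x = 0, y = 1/2 the value is 1/2 — not a tautology.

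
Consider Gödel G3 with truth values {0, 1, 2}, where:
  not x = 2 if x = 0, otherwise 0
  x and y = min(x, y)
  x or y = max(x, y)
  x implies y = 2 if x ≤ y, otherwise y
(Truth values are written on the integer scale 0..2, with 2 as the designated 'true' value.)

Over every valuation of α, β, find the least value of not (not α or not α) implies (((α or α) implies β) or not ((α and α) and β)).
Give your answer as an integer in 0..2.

Take α = 2, β = 1:
not α = not 2 = 0
not α = not 2 = 0
not α or not α = 0 or 0 = 0
not (not α or not α) = not 0 = 2
α or α = 2 or 2 = 2
(α or α) implies β = 2 implies 1 = 1
α and α = 2 and 2 = 2
(α and α) and β = 2 and 1 = 1
not ((α and α) and β) = not 1 = 0
((α or α) implies β) or not ((α and α) and β) = 1 or 0 = 1
not (not α or not α) implies (((α or α) implies β) or not ((α and α) and β)) = 2 implies 1 = 1
No assignment yields a value below 1, so this is the minimum.

1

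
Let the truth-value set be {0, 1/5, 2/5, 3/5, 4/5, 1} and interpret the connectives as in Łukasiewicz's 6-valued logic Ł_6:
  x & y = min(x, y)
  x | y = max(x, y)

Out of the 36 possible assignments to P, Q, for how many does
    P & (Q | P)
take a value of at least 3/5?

value 1: 6 assignments (counts)
value 4/5: 6 assignments (counts)
value 3/5: 6 assignments (counts)
value 2/5: 6 assignments
value 1/5: 6 assignments
value 0: 6 assignments
So 18 of the 36 assignments meet the threshold.

18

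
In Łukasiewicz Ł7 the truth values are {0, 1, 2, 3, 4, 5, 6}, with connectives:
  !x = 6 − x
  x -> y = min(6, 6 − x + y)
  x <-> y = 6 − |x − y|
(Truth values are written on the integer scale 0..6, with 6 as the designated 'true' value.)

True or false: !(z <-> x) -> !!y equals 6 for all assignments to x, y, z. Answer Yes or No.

No

Counterexample: take x = 0, y = 0, z = 1.
z <-> x = 1 <-> 0 = 5
!(z <-> x) = !5 = 1
!y = !0 = 6
!!y = !6 = 0
!(z <-> x) -> !!y = 1 -> 0 = 5
This gives 5 ≠ 6.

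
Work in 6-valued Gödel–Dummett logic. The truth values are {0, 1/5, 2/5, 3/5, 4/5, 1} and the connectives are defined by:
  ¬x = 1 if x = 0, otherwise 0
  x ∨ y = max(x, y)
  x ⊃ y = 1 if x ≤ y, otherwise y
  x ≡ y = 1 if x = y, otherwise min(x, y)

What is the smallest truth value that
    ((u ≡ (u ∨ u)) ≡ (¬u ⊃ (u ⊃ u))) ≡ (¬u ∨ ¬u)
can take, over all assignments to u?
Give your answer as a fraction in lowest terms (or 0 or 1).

0

Take u = 1/5:
u ∨ u = 1/5 ∨ 1/5 = 1/5
u ≡ (u ∨ u) = 1/5 ≡ 1/5 = 1
¬u = ¬1/5 = 0
u ⊃ u = 1/5 ⊃ 1/5 = 1
¬u ⊃ (u ⊃ u) = 0 ⊃ 1 = 1
(u ≡ (u ∨ u)) ≡ (¬u ⊃ (u ⊃ u)) = 1 ≡ 1 = 1
¬u = ¬1/5 = 0
¬u = ¬1/5 = 0
¬u ∨ ¬u = 0 ∨ 0 = 0
((u ≡ (u ∨ u)) ≡ (¬u ⊃ (u ⊃ u))) ≡ (¬u ∨ ¬u) = 1 ≡ 0 = 0
No assignment yields a value below 0, so this is the minimum.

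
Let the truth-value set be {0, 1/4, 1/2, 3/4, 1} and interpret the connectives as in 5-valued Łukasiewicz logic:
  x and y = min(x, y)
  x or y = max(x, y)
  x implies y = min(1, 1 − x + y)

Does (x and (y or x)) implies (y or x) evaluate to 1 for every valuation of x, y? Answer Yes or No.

At x = 1, y = 1/4, for instance:
y or x = 1/4 or 1 = 1
x and (y or x) = 1 and 1 = 1
(x and (y or x)) implies (y or x) = 1 implies 1 = 1
and checking the remaining 24 assignments likewise gives ≥ 1 in every case.

Yes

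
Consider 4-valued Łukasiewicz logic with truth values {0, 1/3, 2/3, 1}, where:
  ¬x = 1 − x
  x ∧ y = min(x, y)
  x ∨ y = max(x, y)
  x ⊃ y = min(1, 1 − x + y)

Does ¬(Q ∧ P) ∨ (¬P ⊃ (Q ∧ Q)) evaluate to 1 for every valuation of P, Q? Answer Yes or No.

No

Counterexample: take P = 1/3, Q = 1/3.
Q ∧ P = 1/3 ∧ 1/3 = 1/3
¬(Q ∧ P) = ¬1/3 = 2/3
¬P = ¬1/3 = 2/3
Q ∧ Q = 1/3 ∧ 1/3 = 1/3
¬P ⊃ (Q ∧ Q) = 2/3 ⊃ 1/3 = 2/3
¬(Q ∧ P) ∨ (¬P ⊃ (Q ∧ Q)) = 2/3 ∨ 2/3 = 2/3
This gives 2/3 ≠ 1.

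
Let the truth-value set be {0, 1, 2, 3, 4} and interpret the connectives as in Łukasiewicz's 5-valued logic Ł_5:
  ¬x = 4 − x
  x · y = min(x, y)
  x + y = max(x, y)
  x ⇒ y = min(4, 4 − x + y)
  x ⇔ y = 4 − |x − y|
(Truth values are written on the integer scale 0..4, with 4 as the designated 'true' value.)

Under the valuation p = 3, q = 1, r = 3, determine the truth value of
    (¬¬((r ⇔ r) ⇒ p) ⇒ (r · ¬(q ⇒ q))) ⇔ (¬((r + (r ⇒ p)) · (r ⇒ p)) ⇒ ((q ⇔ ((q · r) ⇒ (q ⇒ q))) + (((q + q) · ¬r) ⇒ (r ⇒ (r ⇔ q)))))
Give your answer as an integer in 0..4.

r ⇔ r = 3 ⇔ 3 = 4
(r ⇔ r) ⇒ p = 4 ⇒ 3 = 3
¬((r ⇔ r) ⇒ p) = ¬3 = 1
¬¬((r ⇔ r) ⇒ p) = ¬1 = 3
q ⇒ q = 1 ⇒ 1 = 4
¬(q ⇒ q) = ¬4 = 0
r · ¬(q ⇒ q) = 3 · 0 = 0
¬¬((r ⇔ r) ⇒ p) ⇒ (r · ¬(q ⇒ q)) = 3 ⇒ 0 = 1
r ⇒ p = 3 ⇒ 3 = 4
r + (r ⇒ p) = 3 + 4 = 4
r ⇒ p = 3 ⇒ 3 = 4
(r + (r ⇒ p)) · (r ⇒ p) = 4 · 4 = 4
¬((r + (r ⇒ p)) · (r ⇒ p)) = ¬4 = 0
q · r = 1 · 3 = 1
q ⇒ q = 1 ⇒ 1 = 4
(q · r) ⇒ (q ⇒ q) = 1 ⇒ 4 = 4
q ⇔ ((q · r) ⇒ (q ⇒ q)) = 1 ⇔ 4 = 1
q + q = 1 + 1 = 1
¬r = ¬3 = 1
(q + q) · ¬r = 1 · 1 = 1
r ⇔ q = 3 ⇔ 1 = 2
r ⇒ (r ⇔ q) = 3 ⇒ 2 = 3
((q + q) · ¬r) ⇒ (r ⇒ (r ⇔ q)) = 1 ⇒ 3 = 4
(q ⇔ ((q · r) ⇒ (q ⇒ q))) + (((q + q) · ¬r) ⇒ (r ⇒ (r ⇔ q))) = 1 + 4 = 4
¬((r + (r ⇒ p)) · (r ⇒ p)) ⇒ ((q ⇔ ((q · r) ⇒ (q ⇒ q))) + (((q + q) · ¬r) ⇒ (r ⇒ (r ⇔ q)))) = 0 ⇒ 4 = 4
(¬¬((r ⇔ r) ⇒ p) ⇒ (r · ¬(q ⇒ q))) ⇔ (¬((r + (r ⇒ p)) · (r ⇒ p)) ⇒ ((q ⇔ ((q · r) ⇒ (q ⇒ q))) + (((q + q) · ¬r) ⇒ (r ⇒ (r ⇔ q))))) = 1 ⇔ 4 = 1

1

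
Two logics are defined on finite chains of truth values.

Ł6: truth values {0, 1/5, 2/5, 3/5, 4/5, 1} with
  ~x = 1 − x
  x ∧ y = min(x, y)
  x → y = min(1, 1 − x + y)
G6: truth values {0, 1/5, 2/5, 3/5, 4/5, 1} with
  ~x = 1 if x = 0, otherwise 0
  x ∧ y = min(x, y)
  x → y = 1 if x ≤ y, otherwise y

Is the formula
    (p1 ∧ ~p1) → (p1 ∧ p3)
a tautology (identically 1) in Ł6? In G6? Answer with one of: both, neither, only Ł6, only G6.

only G6

In Ł6: at p1 = 1/5, p3 = 0 the value is 4/5 — not a tautology.
In G6: every assignment gives 1 — tautology.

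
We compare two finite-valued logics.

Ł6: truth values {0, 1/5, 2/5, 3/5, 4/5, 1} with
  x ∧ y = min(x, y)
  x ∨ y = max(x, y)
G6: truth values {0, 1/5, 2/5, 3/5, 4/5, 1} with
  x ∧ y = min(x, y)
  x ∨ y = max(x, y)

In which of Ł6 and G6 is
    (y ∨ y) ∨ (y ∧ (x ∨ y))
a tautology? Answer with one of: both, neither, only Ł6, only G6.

neither

In Ł6: at x = 0, y = 0 the value is 0 — not a tautology.
In G6: at x = 0, y = 0 the value is 0 — not a tautology.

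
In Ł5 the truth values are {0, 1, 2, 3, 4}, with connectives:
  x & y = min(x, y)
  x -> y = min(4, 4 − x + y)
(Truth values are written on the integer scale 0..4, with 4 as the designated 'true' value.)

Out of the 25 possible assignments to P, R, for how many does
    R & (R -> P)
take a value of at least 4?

value 4: 1 assignment (counts)
value 3: 4 assignments
value 2: 7 assignments
value 1: 7 assignments
value 0: 6 assignments
So 1 of the 25 assignments meets the threshold.

1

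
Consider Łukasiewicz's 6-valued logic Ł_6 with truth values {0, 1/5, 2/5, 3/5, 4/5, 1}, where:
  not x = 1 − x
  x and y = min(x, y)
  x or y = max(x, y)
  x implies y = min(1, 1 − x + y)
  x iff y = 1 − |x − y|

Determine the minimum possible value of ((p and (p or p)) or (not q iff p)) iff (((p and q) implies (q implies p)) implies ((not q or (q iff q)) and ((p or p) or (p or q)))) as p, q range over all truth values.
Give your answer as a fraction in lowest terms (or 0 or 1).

3/5

Take p = 2/5, q = 2/5:
p or p = 2/5 or 2/5 = 2/5
p and (p or p) = 2/5 and 2/5 = 2/5
not q = not 2/5 = 3/5
not q iff p = 3/5 iff 2/5 = 4/5
(p and (p or p)) or (not q iff p) = 2/5 or 4/5 = 4/5
p and q = 2/5 and 2/5 = 2/5
q implies p = 2/5 implies 2/5 = 1
(p and q) implies (q implies p) = 2/5 implies 1 = 1
not q = not 2/5 = 3/5
q iff q = 2/5 iff 2/5 = 1
not q or (q iff q) = 3/5 or 1 = 1
p or p = 2/5 or 2/5 = 2/5
p or q = 2/5 or 2/5 = 2/5
(p or p) or (p or q) = 2/5 or 2/5 = 2/5
(not q or (q iff q)) and ((p or p) or (p or q)) = 1 and 2/5 = 2/5
((p and q) implies (q implies p)) implies ((not q or (q iff q)) and ((p or p) or (p or q))) = 1 implies 2/5 = 2/5
((p and (p or p)) or (not q iff p)) iff (((p and q) implies (q implies p)) implies ((not q or (q iff q)) and ((p or p) or (p or q)))) = 4/5 iff 2/5 = 3/5
No assignment yields a value below 3/5, so this is the minimum.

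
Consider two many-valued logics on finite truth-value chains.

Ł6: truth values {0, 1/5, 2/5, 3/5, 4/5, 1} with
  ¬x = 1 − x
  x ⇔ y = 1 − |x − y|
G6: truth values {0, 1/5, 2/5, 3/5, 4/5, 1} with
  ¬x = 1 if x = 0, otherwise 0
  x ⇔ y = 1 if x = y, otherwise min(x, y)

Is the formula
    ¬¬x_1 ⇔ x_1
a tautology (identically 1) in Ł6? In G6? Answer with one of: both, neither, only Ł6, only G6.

only Ł6

In Ł6: every assignment gives 1 — tautology.
In G6: at x_1 = 1/5 the value is 1/5 — not a tautology.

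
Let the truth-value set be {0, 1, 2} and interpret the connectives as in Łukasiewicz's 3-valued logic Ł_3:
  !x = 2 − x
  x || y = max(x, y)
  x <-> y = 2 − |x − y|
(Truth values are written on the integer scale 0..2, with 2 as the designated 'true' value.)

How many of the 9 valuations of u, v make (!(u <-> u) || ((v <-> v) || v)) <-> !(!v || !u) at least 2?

1

u = 0, v = 0 ↦ 0  <
u = 0, v = 1 ↦ 0  <
u = 0, v = 2 ↦ 0  <
u = 1, v = 0 ↦ 0  <
u = 1, v = 1 ↦ 1  <
u = 1, v = 2 ↦ 1  <
u = 2, v = 0 ↦ 0  <
u = 2, v = 1 ↦ 1  <
u = 2, v = 2 ↦ 2  ≥
So 1 of the 9 assignments meets the threshold.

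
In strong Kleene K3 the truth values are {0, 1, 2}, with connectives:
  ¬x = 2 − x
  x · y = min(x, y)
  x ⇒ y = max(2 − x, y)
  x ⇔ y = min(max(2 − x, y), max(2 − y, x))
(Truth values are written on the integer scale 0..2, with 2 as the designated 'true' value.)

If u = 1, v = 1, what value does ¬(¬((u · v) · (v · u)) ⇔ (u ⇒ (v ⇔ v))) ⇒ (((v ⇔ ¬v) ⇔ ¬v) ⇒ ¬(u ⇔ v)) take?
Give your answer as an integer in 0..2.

u · v = 1 · 1 = 1
v · u = 1 · 1 = 1
(u · v) · (v · u) = 1 · 1 = 1
¬((u · v) · (v · u)) = ¬1 = 1
v ⇔ v = 1 ⇔ 1 = 1
u ⇒ (v ⇔ v) = 1 ⇒ 1 = 1
¬((u · v) · (v · u)) ⇔ (u ⇒ (v ⇔ v)) = 1 ⇔ 1 = 1
¬(¬((u · v) · (v · u)) ⇔ (u ⇒ (v ⇔ v))) = ¬1 = 1
¬v = ¬1 = 1
v ⇔ ¬v = 1 ⇔ 1 = 1
¬v = ¬1 = 1
(v ⇔ ¬v) ⇔ ¬v = 1 ⇔ 1 = 1
u ⇔ v = 1 ⇔ 1 = 1
¬(u ⇔ v) = ¬1 = 1
((v ⇔ ¬v) ⇔ ¬v) ⇒ ¬(u ⇔ v) = 1 ⇒ 1 = 1
¬(¬((u · v) · (v · u)) ⇔ (u ⇒ (v ⇔ v))) ⇒ (((v ⇔ ¬v) ⇔ ¬v) ⇒ ¬(u ⇔ v)) = 1 ⇒ 1 = 1

1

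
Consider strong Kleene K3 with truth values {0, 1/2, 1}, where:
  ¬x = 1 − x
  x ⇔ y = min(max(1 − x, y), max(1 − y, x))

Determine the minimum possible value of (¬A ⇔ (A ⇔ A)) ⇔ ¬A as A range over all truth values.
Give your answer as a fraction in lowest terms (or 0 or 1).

1/2

Take A = 1/2:
¬A = ¬1/2 = 1/2
A ⇔ A = 1/2 ⇔ 1/2 = 1/2
¬A ⇔ (A ⇔ A) = 1/2 ⇔ 1/2 = 1/2
¬A = ¬1/2 = 1/2
(¬A ⇔ (A ⇔ A)) ⇔ ¬A = 1/2 ⇔ 1/2 = 1/2
No assignment yields a value below 1/2, so this is the minimum.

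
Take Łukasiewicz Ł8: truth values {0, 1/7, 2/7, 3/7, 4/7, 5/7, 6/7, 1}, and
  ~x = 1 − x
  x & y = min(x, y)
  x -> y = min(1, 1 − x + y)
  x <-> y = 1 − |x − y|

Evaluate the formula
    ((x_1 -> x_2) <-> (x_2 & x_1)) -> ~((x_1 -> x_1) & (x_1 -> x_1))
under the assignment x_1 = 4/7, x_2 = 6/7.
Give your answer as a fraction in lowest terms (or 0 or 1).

x_1 -> x_2 = 4/7 -> 6/7 = 1
x_2 & x_1 = 6/7 & 4/7 = 4/7
(x_1 -> x_2) <-> (x_2 & x_1) = 1 <-> 4/7 = 4/7
x_1 -> x_1 = 4/7 -> 4/7 = 1
x_1 -> x_1 = 4/7 -> 4/7 = 1
(x_1 -> x_1) & (x_1 -> x_1) = 1 & 1 = 1
~((x_1 -> x_1) & (x_1 -> x_1)) = ~1 = 0
((x_1 -> x_2) <-> (x_2 & x_1)) -> ~((x_1 -> x_1) & (x_1 -> x_1)) = 4/7 -> 0 = 3/7

3/7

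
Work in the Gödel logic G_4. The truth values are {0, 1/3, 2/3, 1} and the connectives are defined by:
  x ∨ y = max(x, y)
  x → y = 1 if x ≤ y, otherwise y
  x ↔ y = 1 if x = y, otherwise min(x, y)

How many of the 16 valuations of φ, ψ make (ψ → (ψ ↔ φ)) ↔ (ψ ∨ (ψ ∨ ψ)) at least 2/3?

4

φ = 0, ψ = 0 ↦ 0  <
φ = 0, ψ = 1/3 ↦ 0  <
φ = 0, ψ = 2/3 ↦ 0  <
φ = 0, ψ = 1 ↦ 0  <
φ = 1/3, ψ = 0 ↦ 0  <
φ = 1/3, ψ = 1/3 ↦ 1/3  <
φ = 1/3, ψ = 2/3 ↦ 1/3  <
φ = 1/3, ψ = 1 ↦ 1/3  <
φ = 2/3, ψ = 0 ↦ 0  <
φ = 2/3, ψ = 1/3 ↦ 1/3  <
φ = 2/3, ψ = 2/3 ↦ 2/3  ≥
φ = 2/3, ψ = 1 ↦ 2/3  ≥
φ = 1, ψ = 0 ↦ 0  <
φ = 1, ψ = 1/3 ↦ 1/3  <
φ = 1, ψ = 2/3 ↦ 2/3  ≥
φ = 1, ψ = 1 ↦ 1  ≥
So 4 of the 16 assignments meet the threshold.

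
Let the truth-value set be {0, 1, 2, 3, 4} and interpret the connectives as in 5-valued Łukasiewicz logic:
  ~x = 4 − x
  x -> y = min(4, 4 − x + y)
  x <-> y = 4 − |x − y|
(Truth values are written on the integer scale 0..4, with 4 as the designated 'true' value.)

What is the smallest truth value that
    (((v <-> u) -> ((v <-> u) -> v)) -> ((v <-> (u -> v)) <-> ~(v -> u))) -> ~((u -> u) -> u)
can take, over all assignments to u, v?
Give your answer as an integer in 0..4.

Take u = 2, v = 2:
v <-> u = 2 <-> 2 = 4
v <-> u = 2 <-> 2 = 4
(v <-> u) -> v = 4 -> 2 = 2
(v <-> u) -> ((v <-> u) -> v) = 4 -> 2 = 2
u -> v = 2 -> 2 = 4
v <-> (u -> v) = 2 <-> 4 = 2
v -> u = 2 -> 2 = 4
~(v -> u) = ~4 = 0
(v <-> (u -> v)) <-> ~(v -> u) = 2 <-> 0 = 2
((v <-> u) -> ((v <-> u) -> v)) -> ((v <-> (u -> v)) <-> ~(v -> u)) = 2 -> 2 = 4
u -> u = 2 -> 2 = 4
(u -> u) -> u = 4 -> 2 = 2
~((u -> u) -> u) = ~2 = 2
(((v <-> u) -> ((v <-> u) -> v)) -> ((v <-> (u -> v)) <-> ~(v -> u))) -> ~((u -> u) -> u) = 4 -> 2 = 2
No assignment yields a value below 2, so this is the minimum.

2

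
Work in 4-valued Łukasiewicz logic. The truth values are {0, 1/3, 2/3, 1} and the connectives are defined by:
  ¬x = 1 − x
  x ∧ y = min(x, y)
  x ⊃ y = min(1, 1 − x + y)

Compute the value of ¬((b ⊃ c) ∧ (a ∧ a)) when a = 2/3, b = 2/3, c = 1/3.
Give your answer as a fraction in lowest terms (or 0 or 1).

b ⊃ c = 2/3 ⊃ 1/3 = 2/3
a ∧ a = 2/3 ∧ 2/3 = 2/3
(b ⊃ c) ∧ (a ∧ a) = 2/3 ∧ 2/3 = 2/3
¬((b ⊃ c) ∧ (a ∧ a)) = ¬2/3 = 1/3

1/3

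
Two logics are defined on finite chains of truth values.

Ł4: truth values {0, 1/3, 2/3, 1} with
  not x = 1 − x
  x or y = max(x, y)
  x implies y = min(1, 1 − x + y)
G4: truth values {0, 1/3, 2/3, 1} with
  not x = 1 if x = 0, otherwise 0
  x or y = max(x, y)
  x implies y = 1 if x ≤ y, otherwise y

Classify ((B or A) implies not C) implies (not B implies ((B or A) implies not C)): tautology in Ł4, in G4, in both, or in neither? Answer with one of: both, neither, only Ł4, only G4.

In Ł4: every assignment gives 1 — tautology.
In G4: every assignment gives 1 — tautology.

both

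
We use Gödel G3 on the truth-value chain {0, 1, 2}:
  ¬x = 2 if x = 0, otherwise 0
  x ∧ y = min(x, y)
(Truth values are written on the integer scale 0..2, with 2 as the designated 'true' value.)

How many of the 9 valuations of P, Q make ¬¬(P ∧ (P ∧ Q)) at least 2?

P = 0, Q = 0 ↦ 0  <
P = 0, Q = 1 ↦ 0  <
P = 0, Q = 2 ↦ 0  <
P = 1, Q = 0 ↦ 0  <
P = 1, Q = 1 ↦ 2  ≥
P = 1, Q = 2 ↦ 2  ≥
P = 2, Q = 0 ↦ 0  <
P = 2, Q = 1 ↦ 2  ≥
P = 2, Q = 2 ↦ 2  ≥
So 4 of the 9 assignments meet the threshold.

4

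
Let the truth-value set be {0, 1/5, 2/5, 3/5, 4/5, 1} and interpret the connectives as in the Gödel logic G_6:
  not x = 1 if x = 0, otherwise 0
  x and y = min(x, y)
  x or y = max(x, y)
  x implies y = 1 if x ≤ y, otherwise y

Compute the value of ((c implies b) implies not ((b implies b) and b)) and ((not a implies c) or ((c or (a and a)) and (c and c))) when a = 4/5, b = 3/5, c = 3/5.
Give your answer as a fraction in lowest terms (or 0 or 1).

0

c implies b = 3/5 implies 3/5 = 1
b implies b = 3/5 implies 3/5 = 1
(b implies b) and b = 1 and 3/5 = 3/5
not ((b implies b) and b) = not 3/5 = 0
(c implies b) implies not ((b implies b) and b) = 1 implies 0 = 0
not a = not 4/5 = 0
not a implies c = 0 implies 3/5 = 1
a and a = 4/5 and 4/5 = 4/5
c or (a and a) = 3/5 or 4/5 = 4/5
c and c = 3/5 and 3/5 = 3/5
(c or (a and a)) and (c and c) = 4/5 and 3/5 = 3/5
(not a implies c) or ((c or (a and a)) and (c and c)) = 1 or 3/5 = 1
((c implies b) implies not ((b implies b) and b)) and ((not a implies c) or ((c or (a and a)) and (c and c))) = 0 and 1 = 0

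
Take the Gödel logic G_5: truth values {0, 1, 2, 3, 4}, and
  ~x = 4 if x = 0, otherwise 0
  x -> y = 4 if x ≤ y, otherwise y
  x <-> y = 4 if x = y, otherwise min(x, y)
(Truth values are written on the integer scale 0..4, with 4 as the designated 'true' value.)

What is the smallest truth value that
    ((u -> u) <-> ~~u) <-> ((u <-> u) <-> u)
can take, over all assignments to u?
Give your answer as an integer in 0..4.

1

Take u = 1:
u -> u = 1 -> 1 = 4
~u = ~1 = 0
~~u = ~0 = 4
(u -> u) <-> ~~u = 4 <-> 4 = 4
u <-> u = 1 <-> 1 = 4
(u <-> u) <-> u = 4 <-> 1 = 1
((u -> u) <-> ~~u) <-> ((u <-> u) <-> u) = 4 <-> 1 = 1
No assignment yields a value below 1, so this is the minimum.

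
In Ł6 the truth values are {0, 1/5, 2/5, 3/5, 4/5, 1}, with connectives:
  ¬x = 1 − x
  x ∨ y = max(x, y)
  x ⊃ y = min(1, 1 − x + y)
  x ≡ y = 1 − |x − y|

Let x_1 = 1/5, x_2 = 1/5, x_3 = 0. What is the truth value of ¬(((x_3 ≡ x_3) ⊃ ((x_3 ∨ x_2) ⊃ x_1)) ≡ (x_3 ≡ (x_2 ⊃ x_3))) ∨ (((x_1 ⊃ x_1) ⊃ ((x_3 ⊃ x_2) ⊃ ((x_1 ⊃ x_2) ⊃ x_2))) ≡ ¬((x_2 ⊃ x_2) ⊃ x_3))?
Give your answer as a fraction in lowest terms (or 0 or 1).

4/5

x_3 ≡ x_3 = 0 ≡ 0 = 1
x_3 ∨ x_2 = 0 ∨ 1/5 = 1/5
(x_3 ∨ x_2) ⊃ x_1 = 1/5 ⊃ 1/5 = 1
(x_3 ≡ x_3) ⊃ ((x_3 ∨ x_2) ⊃ x_1) = 1 ⊃ 1 = 1
x_2 ⊃ x_3 = 1/5 ⊃ 0 = 4/5
x_3 ≡ (x_2 ⊃ x_3) = 0 ≡ 4/5 = 1/5
((x_3 ≡ x_3) ⊃ ((x_3 ∨ x_2) ⊃ x_1)) ≡ (x_3 ≡ (x_2 ⊃ x_3)) = 1 ≡ 1/5 = 1/5
¬(((x_3 ≡ x_3) ⊃ ((x_3 ∨ x_2) ⊃ x_1)) ≡ (x_3 ≡ (x_2 ⊃ x_3))) = ¬1/5 = 4/5
x_1 ⊃ x_1 = 1/5 ⊃ 1/5 = 1
x_3 ⊃ x_2 = 0 ⊃ 1/5 = 1
x_1 ⊃ x_2 = 1/5 ⊃ 1/5 = 1
(x_1 ⊃ x_2) ⊃ x_2 = 1 ⊃ 1/5 = 1/5
(x_3 ⊃ x_2) ⊃ ((x_1 ⊃ x_2) ⊃ x_2) = 1 ⊃ 1/5 = 1/5
(x_1 ⊃ x_1) ⊃ ((x_3 ⊃ x_2) ⊃ ((x_1 ⊃ x_2) ⊃ x_2)) = 1 ⊃ 1/5 = 1/5
x_2 ⊃ x_2 = 1/5 ⊃ 1/5 = 1
(x_2 ⊃ x_2) ⊃ x_3 = 1 ⊃ 0 = 0
¬((x_2 ⊃ x_2) ⊃ x_3) = ¬0 = 1
((x_1 ⊃ x_1) ⊃ ((x_3 ⊃ x_2) ⊃ ((x_1 ⊃ x_2) ⊃ x_2))) ≡ ¬((x_2 ⊃ x_2) ⊃ x_3) = 1/5 ≡ 1 = 1/5
¬(((x_3 ≡ x_3) ⊃ ((x_3 ∨ x_2) ⊃ x_1)) ≡ (x_3 ≡ (x_2 ⊃ x_3))) ∨ (((x_1 ⊃ x_1) ⊃ ((x_3 ⊃ x_2) ⊃ ((x_1 ⊃ x_2) ⊃ x_2))) ≡ ¬((x_2 ⊃ x_2) ⊃ x_3)) = 4/5 ∨ 1/5 = 4/5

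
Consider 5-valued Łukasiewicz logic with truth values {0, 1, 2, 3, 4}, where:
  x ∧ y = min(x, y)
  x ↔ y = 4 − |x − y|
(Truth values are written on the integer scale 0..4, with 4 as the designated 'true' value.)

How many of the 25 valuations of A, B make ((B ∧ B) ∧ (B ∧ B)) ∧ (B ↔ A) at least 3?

5

value 4: 1 assignment (counts)
value 3: 4 assignments (counts)
value 2: 7 assignments
value 1: 7 assignments
value 0: 6 assignments
So 5 of the 25 assignments meet the threshold.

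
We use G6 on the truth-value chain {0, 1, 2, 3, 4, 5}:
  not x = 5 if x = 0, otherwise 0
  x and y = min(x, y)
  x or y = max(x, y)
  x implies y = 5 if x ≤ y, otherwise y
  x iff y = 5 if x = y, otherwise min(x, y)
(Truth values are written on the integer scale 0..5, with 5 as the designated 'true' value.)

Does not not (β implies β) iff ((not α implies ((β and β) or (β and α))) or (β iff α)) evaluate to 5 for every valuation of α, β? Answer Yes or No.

Counterexample: take α = 0, β = 1.
β implies β = 1 implies 1 = 5
not (β implies β) = not 5 = 0
not not (β implies β) = not 0 = 5
not α = not 0 = 5
β and β = 1 and 1 = 1
β and α = 1 and 0 = 0
(β and β) or (β and α) = 1 or 0 = 1
not α implies ((β and β) or (β and α)) = 5 implies 1 = 1
β iff α = 1 iff 0 = 0
(not α implies ((β and β) or (β and α))) or (β iff α) = 1 or 0 = 1
not not (β implies β) iff ((not α implies ((β and β) or (β and α))) or (β iff α)) = 5 iff 1 = 1
This gives 1 ≠ 5.

No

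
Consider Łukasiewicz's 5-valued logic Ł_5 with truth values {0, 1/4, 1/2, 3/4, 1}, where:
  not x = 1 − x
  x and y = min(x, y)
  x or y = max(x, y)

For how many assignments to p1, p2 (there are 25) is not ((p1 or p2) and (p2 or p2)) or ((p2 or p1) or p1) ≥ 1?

value 1: 13 assignments (counts)
value 3/4: 9 assignments
value 1/2: 3 assignments
So 13 of the 25 assignments meet the threshold.

13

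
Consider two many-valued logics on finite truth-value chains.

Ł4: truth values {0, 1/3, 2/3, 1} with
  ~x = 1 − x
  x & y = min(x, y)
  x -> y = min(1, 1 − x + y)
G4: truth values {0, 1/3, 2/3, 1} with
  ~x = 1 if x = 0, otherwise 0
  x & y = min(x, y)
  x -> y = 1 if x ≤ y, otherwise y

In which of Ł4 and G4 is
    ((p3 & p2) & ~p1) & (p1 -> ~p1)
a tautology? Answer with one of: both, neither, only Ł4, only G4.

neither

In Ł4: at p1 = 0, p2 = 0, p3 = 0 the value is 0 — not a tautology.
In G4: at p1 = 0, p2 = 0, p3 = 0 the value is 0 — not a tautology.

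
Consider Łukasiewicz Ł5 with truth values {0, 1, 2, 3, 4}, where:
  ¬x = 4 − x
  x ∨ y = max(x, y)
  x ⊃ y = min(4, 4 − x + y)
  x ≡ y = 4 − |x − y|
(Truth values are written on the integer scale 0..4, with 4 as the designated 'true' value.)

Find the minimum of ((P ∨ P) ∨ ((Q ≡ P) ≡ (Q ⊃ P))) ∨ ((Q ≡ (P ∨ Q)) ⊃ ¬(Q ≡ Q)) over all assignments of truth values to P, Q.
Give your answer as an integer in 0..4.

2

Take P = 2, Q = 0:
P ∨ P = 2 ∨ 2 = 2
Q ≡ P = 0 ≡ 2 = 2
Q ⊃ P = 0 ⊃ 2 = 4
(Q ≡ P) ≡ (Q ⊃ P) = 2 ≡ 4 = 2
(P ∨ P) ∨ ((Q ≡ P) ≡ (Q ⊃ P)) = 2 ∨ 2 = 2
P ∨ Q = 2 ∨ 0 = 2
Q ≡ (P ∨ Q) = 0 ≡ 2 = 2
Q ≡ Q = 0 ≡ 0 = 4
¬(Q ≡ Q) = ¬4 = 0
(Q ≡ (P ∨ Q)) ⊃ ¬(Q ≡ Q) = 2 ⊃ 0 = 2
((P ∨ P) ∨ ((Q ≡ P) ≡ (Q ⊃ P))) ∨ ((Q ≡ (P ∨ Q)) ⊃ ¬(Q ≡ Q)) = 2 ∨ 2 = 2
No assignment yields a value below 2, so this is the minimum.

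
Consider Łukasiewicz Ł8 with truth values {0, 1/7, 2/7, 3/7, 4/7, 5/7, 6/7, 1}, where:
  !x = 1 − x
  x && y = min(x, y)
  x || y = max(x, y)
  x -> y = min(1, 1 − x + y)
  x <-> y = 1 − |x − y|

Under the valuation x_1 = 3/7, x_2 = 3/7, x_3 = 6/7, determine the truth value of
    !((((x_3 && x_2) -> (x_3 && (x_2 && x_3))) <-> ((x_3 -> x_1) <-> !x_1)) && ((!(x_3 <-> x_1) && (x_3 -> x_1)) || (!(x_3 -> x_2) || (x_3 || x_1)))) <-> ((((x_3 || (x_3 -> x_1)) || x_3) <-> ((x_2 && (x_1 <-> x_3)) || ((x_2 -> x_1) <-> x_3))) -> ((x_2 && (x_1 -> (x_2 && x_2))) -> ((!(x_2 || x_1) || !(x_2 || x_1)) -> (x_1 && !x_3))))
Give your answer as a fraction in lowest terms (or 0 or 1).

x_3 && x_2 = 6/7 && 3/7 = 3/7
x_2 && x_3 = 3/7 && 6/7 = 3/7
x_3 && (x_2 && x_3) = 6/7 && 3/7 = 3/7
(x_3 && x_2) -> (x_3 && (x_2 && x_3)) = 3/7 -> 3/7 = 1
x_3 -> x_1 = 6/7 -> 3/7 = 4/7
!x_1 = !3/7 = 4/7
(x_3 -> x_1) <-> !x_1 = 4/7 <-> 4/7 = 1
((x_3 && x_2) -> (x_3 && (x_2 && x_3))) <-> ((x_3 -> x_1) <-> !x_1) = 1 <-> 1 = 1
x_3 <-> x_1 = 6/7 <-> 3/7 = 4/7
!(x_3 <-> x_1) = !4/7 = 3/7
x_3 -> x_1 = 6/7 -> 3/7 = 4/7
!(x_3 <-> x_1) && (x_3 -> x_1) = 3/7 && 4/7 = 3/7
x_3 -> x_2 = 6/7 -> 3/7 = 4/7
!(x_3 -> x_2) = !4/7 = 3/7
x_3 || x_1 = 6/7 || 3/7 = 6/7
!(x_3 -> x_2) || (x_3 || x_1) = 3/7 || 6/7 = 6/7
(!(x_3 <-> x_1) && (x_3 -> x_1)) || (!(x_3 -> x_2) || (x_3 || x_1)) = 3/7 || 6/7 = 6/7
(((x_3 && x_2) -> (x_3 && (x_2 && x_3))) <-> ((x_3 -> x_1) <-> !x_1)) && ((!(x_3 <-> x_1) && (x_3 -> x_1)) || (!(x_3 -> x_2) || (x_3 || x_1))) = 1 && 6/7 = 6/7
!((((x_3 && x_2) -> (x_3 && (x_2 && x_3))) <-> ((x_3 -> x_1) <-> !x_1)) && ((!(x_3 <-> x_1) && (x_3 -> x_1)) || (!(x_3 -> x_2) || (x_3 || x_1)))) = !6/7 = 1/7
x_3 -> x_1 = 6/7 -> 3/7 = 4/7
x_3 || (x_3 -> x_1) = 6/7 || 4/7 = 6/7
(x_3 || (x_3 -> x_1)) || x_3 = 6/7 || 6/7 = 6/7
x_1 <-> x_3 = 3/7 <-> 6/7 = 4/7
x_2 && (x_1 <-> x_3) = 3/7 && 4/7 = 3/7
x_2 -> x_1 = 3/7 -> 3/7 = 1
(x_2 -> x_1) <-> x_3 = 1 <-> 6/7 = 6/7
(x_2 && (x_1 <-> x_3)) || ((x_2 -> x_1) <-> x_3) = 3/7 || 6/7 = 6/7
((x_3 || (x_3 -> x_1)) || x_3) <-> ((x_2 && (x_1 <-> x_3)) || ((x_2 -> x_1) <-> x_3)) = 6/7 <-> 6/7 = 1
x_2 && x_2 = 3/7 && 3/7 = 3/7
x_1 -> (x_2 && x_2) = 3/7 -> 3/7 = 1
x_2 && (x_1 -> (x_2 && x_2)) = 3/7 && 1 = 3/7
x_2 || x_1 = 3/7 || 3/7 = 3/7
!(x_2 || x_1) = !3/7 = 4/7
x_2 || x_1 = 3/7 || 3/7 = 3/7
!(x_2 || x_1) = !3/7 = 4/7
!(x_2 || x_1) || !(x_2 || x_1) = 4/7 || 4/7 = 4/7
!x_3 = !6/7 = 1/7
x_1 && !x_3 = 3/7 && 1/7 = 1/7
(!(x_2 || x_1) || !(x_2 || x_1)) -> (x_1 && !x_3) = 4/7 -> 1/7 = 4/7
(x_2 && (x_1 -> (x_2 && x_2))) -> ((!(x_2 || x_1) || !(x_2 || x_1)) -> (x_1 && !x_3)) = 3/7 -> 4/7 = 1
(((x_3 || (x_3 -> x_1)) || x_3) <-> ((x_2 && (x_1 <-> x_3)) || ((x_2 -> x_1) <-> x_3))) -> ((x_2 && (x_1 -> (x_2 && x_2))) -> ((!(x_2 || x_1) || !(x_2 || x_1)) -> (x_1 && !x_3))) = 1 -> 1 = 1
!((((x_3 && x_2) -> (x_3 && (x_2 && x_3))) <-> ((x_3 -> x_1) <-> !x_1)) && ((!(x_3 <-> x_1) && (x_3 -> x_1)) || (!(x_3 -> x_2) || (x_3 || x_1)))) <-> ((((x_3 || (x_3 -> x_1)) || x_3) <-> ((x_2 && (x_1 <-> x_3)) || ((x_2 -> x_1) <-> x_3))) -> ((x_2 && (x_1 -> (x_2 && x_2))) -> ((!(x_2 || x_1) || !(x_2 || x_1)) -> (x_1 && !x_3)))) = 1/7 <-> 1 = 1/7

1/7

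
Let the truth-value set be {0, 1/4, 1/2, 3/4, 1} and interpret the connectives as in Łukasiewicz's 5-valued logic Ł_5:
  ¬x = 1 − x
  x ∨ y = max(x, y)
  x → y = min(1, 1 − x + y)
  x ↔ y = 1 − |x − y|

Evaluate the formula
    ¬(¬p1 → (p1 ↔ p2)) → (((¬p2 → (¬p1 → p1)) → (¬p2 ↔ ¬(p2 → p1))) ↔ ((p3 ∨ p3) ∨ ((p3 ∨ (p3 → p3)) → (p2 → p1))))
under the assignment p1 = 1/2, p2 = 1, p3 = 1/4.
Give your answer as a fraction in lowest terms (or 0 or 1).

¬p1 = ¬1/2 = 1/2
p1 ↔ p2 = 1/2 ↔ 1 = 1/2
¬p1 → (p1 ↔ p2) = 1/2 → 1/2 = 1
¬(¬p1 → (p1 ↔ p2)) = ¬1 = 0
¬p2 = ¬1 = 0
¬p1 = ¬1/2 = 1/2
¬p1 → p1 = 1/2 → 1/2 = 1
¬p2 → (¬p1 → p1) = 0 → 1 = 1
¬p2 = ¬1 = 0
p2 → p1 = 1 → 1/2 = 1/2
¬(p2 → p1) = ¬1/2 = 1/2
¬p2 ↔ ¬(p2 → p1) = 0 ↔ 1/2 = 1/2
(¬p2 → (¬p1 → p1)) → (¬p2 ↔ ¬(p2 → p1)) = 1 → 1/2 = 1/2
p3 ∨ p3 = 1/4 ∨ 1/4 = 1/4
p3 → p3 = 1/4 → 1/4 = 1
p3 ∨ (p3 → p3) = 1/4 ∨ 1 = 1
p2 → p1 = 1 → 1/2 = 1/2
(p3 ∨ (p3 → p3)) → (p2 → p1) = 1 → 1/2 = 1/2
(p3 ∨ p3) ∨ ((p3 ∨ (p3 → p3)) → (p2 → p1)) = 1/4 ∨ 1/2 = 1/2
((¬p2 → (¬p1 → p1)) → (¬p2 ↔ ¬(p2 → p1))) ↔ ((p3 ∨ p3) ∨ ((p3 ∨ (p3 → p3)) → (p2 → p1))) = 1/2 ↔ 1/2 = 1
¬(¬p1 → (p1 ↔ p2)) → (((¬p2 → (¬p1 → p1)) → (¬p2 ↔ ¬(p2 → p1))) ↔ ((p3 ∨ p3) ∨ ((p3 ∨ (p3 → p3)) → (p2 → p1)))) = 0 → 1 = 1

1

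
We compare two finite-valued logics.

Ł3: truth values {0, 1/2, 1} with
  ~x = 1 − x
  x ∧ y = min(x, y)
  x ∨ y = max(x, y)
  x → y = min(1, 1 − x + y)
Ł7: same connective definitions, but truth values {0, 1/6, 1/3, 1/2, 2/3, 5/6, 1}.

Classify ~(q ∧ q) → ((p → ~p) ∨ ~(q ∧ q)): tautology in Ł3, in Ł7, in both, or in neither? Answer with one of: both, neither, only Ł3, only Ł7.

In Ł3: every assignment gives 1 — tautology.
In Ł7: every assignment gives 1 — tautology.

both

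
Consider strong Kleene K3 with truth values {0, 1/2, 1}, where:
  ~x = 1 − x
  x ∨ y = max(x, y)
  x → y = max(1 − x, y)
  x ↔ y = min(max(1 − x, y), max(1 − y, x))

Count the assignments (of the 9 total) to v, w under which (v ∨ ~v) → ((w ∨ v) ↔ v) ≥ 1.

v = 0, w = 0 ↦ 1  ≥
v = 0, w = 1/2 ↦ 1/2  <
v = 0, w = 1 ↦ 0  <
v = 1/2, w = 0 ↦ 1/2  <
v = 1/2, w = 1/2 ↦ 1/2  <
v = 1/2, w = 1 ↦ 1/2  <
v = 1, w = 0 ↦ 1  ≥
v = 1, w = 1/2 ↦ 1  ≥
v = 1, w = 1 ↦ 1  ≥
So 4 of the 9 assignments meet the threshold.

4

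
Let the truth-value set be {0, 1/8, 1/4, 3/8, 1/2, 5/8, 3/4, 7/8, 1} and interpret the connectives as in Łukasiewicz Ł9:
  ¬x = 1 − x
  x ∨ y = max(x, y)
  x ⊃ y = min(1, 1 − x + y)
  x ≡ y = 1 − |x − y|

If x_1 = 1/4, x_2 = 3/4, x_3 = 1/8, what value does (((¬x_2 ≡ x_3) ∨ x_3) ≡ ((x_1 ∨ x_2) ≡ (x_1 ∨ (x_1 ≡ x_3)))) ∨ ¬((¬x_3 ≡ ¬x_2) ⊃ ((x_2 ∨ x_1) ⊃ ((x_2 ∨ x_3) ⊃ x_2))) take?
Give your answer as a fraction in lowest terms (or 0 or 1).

¬x_2 = ¬3/4 = 1/4
¬x_2 ≡ x_3 = 1/4 ≡ 1/8 = 7/8
(¬x_2 ≡ x_3) ∨ x_3 = 7/8 ∨ 1/8 = 7/8
x_1 ∨ x_2 = 1/4 ∨ 3/4 = 3/4
x_1 ≡ x_3 = 1/4 ≡ 1/8 = 7/8
x_1 ∨ (x_1 ≡ x_3) = 1/4 ∨ 7/8 = 7/8
(x_1 ∨ x_2) ≡ (x_1 ∨ (x_1 ≡ x_3)) = 3/4 ≡ 7/8 = 7/8
((¬x_2 ≡ x_3) ∨ x_3) ≡ ((x_1 ∨ x_2) ≡ (x_1 ∨ (x_1 ≡ x_3))) = 7/8 ≡ 7/8 = 1
¬x_3 = ¬1/8 = 7/8
¬x_2 = ¬3/4 = 1/4
¬x_3 ≡ ¬x_2 = 7/8 ≡ 1/4 = 3/8
x_2 ∨ x_1 = 3/4 ∨ 1/4 = 3/4
x_2 ∨ x_3 = 3/4 ∨ 1/8 = 3/4
(x_2 ∨ x_3) ⊃ x_2 = 3/4 ⊃ 3/4 = 1
(x_2 ∨ x_1) ⊃ ((x_2 ∨ x_3) ⊃ x_2) = 3/4 ⊃ 1 = 1
(¬x_3 ≡ ¬x_2) ⊃ ((x_2 ∨ x_1) ⊃ ((x_2 ∨ x_3) ⊃ x_2)) = 3/8 ⊃ 1 = 1
¬((¬x_3 ≡ ¬x_2) ⊃ ((x_2 ∨ x_1) ⊃ ((x_2 ∨ x_3) ⊃ x_2))) = ¬1 = 0
(((¬x_2 ≡ x_3) ∨ x_3) ≡ ((x_1 ∨ x_2) ≡ (x_1 ∨ (x_1 ≡ x_3)))) ∨ ¬((¬x_3 ≡ ¬x_2) ⊃ ((x_2 ∨ x_1) ⊃ ((x_2 ∨ x_3) ⊃ x_2))) = 1 ∨ 0 = 1

1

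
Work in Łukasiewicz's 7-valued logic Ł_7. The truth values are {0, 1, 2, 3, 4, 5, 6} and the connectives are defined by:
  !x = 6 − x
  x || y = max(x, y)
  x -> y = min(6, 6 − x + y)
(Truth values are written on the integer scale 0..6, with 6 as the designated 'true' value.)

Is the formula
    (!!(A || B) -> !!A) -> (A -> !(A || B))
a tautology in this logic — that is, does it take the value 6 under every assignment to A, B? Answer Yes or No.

No

Counterexample: take A = 4, B = 0.
A || B = 4 || 0 = 4
!(A || B) = !4 = 2
!!(A || B) = !2 = 4
!A = !4 = 2
!!A = !2 = 4
!!(A || B) -> !!A = 4 -> 4 = 6
A || B = 4 || 0 = 4
!(A || B) = !4 = 2
A -> !(A || B) = 4 -> 2 = 4
(!!(A || B) -> !!A) -> (A -> !(A || B)) = 6 -> 4 = 4
This gives 4 ≠ 6.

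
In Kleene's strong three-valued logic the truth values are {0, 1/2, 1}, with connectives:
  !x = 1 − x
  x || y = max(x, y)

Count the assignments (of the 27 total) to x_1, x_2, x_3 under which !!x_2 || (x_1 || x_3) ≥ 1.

19

value 1: 19 assignments (counts)
value 1/2: 7 assignments
value 0: 1 assignment
So 19 of the 27 assignments meet the threshold.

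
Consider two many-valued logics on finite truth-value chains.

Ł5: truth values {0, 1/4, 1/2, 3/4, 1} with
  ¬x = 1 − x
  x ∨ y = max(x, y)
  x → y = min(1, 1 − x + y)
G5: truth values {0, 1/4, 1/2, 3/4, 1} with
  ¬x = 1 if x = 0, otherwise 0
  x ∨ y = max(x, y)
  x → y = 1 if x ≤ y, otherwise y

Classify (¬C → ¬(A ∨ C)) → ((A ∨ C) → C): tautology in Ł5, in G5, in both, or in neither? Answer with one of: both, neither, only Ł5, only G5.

In Ł5: every assignment gives 1 — tautology.
In G5: at A = 1/2, C = 1/4 the value is 1/4 — not a tautology.

only Ł5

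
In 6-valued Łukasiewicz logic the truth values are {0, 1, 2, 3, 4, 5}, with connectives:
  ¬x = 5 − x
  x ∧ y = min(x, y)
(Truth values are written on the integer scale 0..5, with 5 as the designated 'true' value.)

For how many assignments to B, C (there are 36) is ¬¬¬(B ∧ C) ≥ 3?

27

value 5: 11 assignments (counts)
value 4: 9 assignments (counts)
value 3: 7 assignments (counts)
value 2: 5 assignments
value 1: 3 assignments
value 0: 1 assignment
So 27 of the 36 assignments meet the threshold.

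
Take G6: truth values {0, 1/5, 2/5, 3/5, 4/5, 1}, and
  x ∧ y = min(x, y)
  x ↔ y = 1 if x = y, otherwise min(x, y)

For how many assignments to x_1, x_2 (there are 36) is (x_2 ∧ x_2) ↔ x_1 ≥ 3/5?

12

value 1: 6 assignments (counts)
value 4/5: 2 assignments (counts)
value 3/5: 4 assignments (counts)
value 2/5: 6 assignments
value 1/5: 8 assignments
value 0: 10 assignments
So 12 of the 36 assignments meet the threshold.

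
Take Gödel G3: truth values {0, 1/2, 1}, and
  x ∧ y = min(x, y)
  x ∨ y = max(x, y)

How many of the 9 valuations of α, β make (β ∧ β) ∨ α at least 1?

α = 0, β = 0 ↦ 0  <
α = 0, β = 1/2 ↦ 1/2  <
α = 0, β = 1 ↦ 1  ≥
α = 1/2, β = 0 ↦ 1/2  <
α = 1/2, β = 1/2 ↦ 1/2  <
α = 1/2, β = 1 ↦ 1  ≥
α = 1, β = 0 ↦ 1  ≥
α = 1, β = 1/2 ↦ 1  ≥
α = 1, β = 1 ↦ 1  ≥
So 5 of the 9 assignments meet the threshold.

5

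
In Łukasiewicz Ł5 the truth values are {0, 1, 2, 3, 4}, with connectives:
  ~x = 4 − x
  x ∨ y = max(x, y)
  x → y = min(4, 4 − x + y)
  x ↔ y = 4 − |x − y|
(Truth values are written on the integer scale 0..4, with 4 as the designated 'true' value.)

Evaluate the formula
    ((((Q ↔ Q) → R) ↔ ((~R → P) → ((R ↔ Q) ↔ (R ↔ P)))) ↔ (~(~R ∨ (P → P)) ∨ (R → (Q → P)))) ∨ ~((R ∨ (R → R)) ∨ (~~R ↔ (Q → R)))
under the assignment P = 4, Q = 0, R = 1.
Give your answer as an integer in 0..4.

3

Q ↔ Q = 0 ↔ 0 = 4
(Q ↔ Q) → R = 4 → 1 = 1
~R = ~1 = 3
~R → P = 3 → 4 = 4
R ↔ Q = 1 ↔ 0 = 3
R ↔ P = 1 ↔ 4 = 1
(R ↔ Q) ↔ (R ↔ P) = 3 ↔ 1 = 2
(~R → P) → ((R ↔ Q) ↔ (R ↔ P)) = 4 → 2 = 2
((Q ↔ Q) → R) ↔ ((~R → P) → ((R ↔ Q) ↔ (R ↔ P))) = 1 ↔ 2 = 3
~R = ~1 = 3
P → P = 4 → 4 = 4
~R ∨ (P → P) = 3 ∨ 4 = 4
~(~R ∨ (P → P)) = ~4 = 0
Q → P = 0 → 4 = 4
R → (Q → P) = 1 → 4 = 4
~(~R ∨ (P → P)) ∨ (R → (Q → P)) = 0 ∨ 4 = 4
(((Q ↔ Q) → R) ↔ ((~R → P) → ((R ↔ Q) ↔ (R ↔ P)))) ↔ (~(~R ∨ (P → P)) ∨ (R → (Q → P))) = 3 ↔ 4 = 3
R → R = 1 → 1 = 4
R ∨ (R → R) = 1 ∨ 4 = 4
~R = ~1 = 3
~~R = ~3 = 1
Q → R = 0 → 1 = 4
~~R ↔ (Q → R) = 1 ↔ 4 = 1
(R ∨ (R → R)) ∨ (~~R ↔ (Q → R)) = 4 ∨ 1 = 4
~((R ∨ (R → R)) ∨ (~~R ↔ (Q → R))) = ~4 = 0
((((Q ↔ Q) → R) ↔ ((~R → P) → ((R ↔ Q) ↔ (R ↔ P)))) ↔ (~(~R ∨ (P → P)) ∨ (R → (Q → P)))) ∨ ~((R ∨ (R → R)) ∨ (~~R ↔ (Q → R))) = 3 ∨ 0 = 3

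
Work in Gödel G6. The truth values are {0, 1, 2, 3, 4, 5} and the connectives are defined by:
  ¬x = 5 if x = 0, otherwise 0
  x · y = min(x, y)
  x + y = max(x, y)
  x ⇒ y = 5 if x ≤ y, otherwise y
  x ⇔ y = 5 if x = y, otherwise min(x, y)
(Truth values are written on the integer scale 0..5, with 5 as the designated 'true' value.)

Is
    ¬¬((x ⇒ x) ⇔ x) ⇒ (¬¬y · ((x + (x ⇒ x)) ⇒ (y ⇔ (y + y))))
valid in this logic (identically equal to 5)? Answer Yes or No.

No

Counterexample: take x = 1, y = 0.
x ⇒ x = 1 ⇒ 1 = 5
(x ⇒ x) ⇔ x = 5 ⇔ 1 = 1
¬((x ⇒ x) ⇔ x) = ¬1 = 0
¬¬((x ⇒ x) ⇔ x) = ¬0 = 5
¬y = ¬0 = 5
¬¬y = ¬5 = 0
x ⇒ x = 1 ⇒ 1 = 5
x + (x ⇒ x) = 1 + 5 = 5
y + y = 0 + 0 = 0
y ⇔ (y + y) = 0 ⇔ 0 = 5
(x + (x ⇒ x)) ⇒ (y ⇔ (y + y)) = 5 ⇒ 5 = 5
¬¬y · ((x + (x ⇒ x)) ⇒ (y ⇔ (y + y))) = 0 · 5 = 0
¬¬((x ⇒ x) ⇔ x) ⇒ (¬¬y · ((x + (x ⇒ x)) ⇒ (y ⇔ (y + y)))) = 5 ⇒ 0 = 0
This gives 0 ≠ 5.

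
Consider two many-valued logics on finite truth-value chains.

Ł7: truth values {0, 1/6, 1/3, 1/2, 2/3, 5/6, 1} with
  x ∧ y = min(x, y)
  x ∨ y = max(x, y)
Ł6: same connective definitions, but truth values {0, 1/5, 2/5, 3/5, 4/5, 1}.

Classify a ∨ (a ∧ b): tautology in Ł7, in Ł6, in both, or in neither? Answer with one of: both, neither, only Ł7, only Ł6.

neither

In Ł7: at a = 0, b = 0 the value is 0 — not a tautology.
In Ł6: at a = 0, b = 0 the value is 0 — not a tautology.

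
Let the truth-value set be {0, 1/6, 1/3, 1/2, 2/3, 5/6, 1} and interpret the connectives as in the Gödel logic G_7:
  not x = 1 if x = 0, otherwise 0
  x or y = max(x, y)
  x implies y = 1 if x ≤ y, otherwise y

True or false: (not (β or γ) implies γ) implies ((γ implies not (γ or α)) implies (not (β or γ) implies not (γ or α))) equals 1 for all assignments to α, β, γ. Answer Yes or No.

Yes

At α = 2/3, β = 5/6, γ = 5/6, for instance:
β or γ = 5/6 or 5/6 = 5/6
not (β or γ) = not 5/6 = 0
not (β or γ) implies γ = 0 implies 5/6 = 1
γ or α = 5/6 or 2/3 = 5/6
not (γ or α) = not 5/6 = 0
γ implies not (γ or α) = 5/6 implies 0 = 0
not (β or γ) implies not (γ or α) = 0 implies 0 = 1
(γ implies not (γ or α)) implies (not (β or γ) implies not (γ or α)) = 0 implies 1 = 1
(not (β or γ) implies γ) implies ((γ implies not (γ or α)) implies (not (β or γ) implies not (γ or α))) = 1 implies 1 = 1
and checking the remaining 342 assignments likewise gives ≥ 1 in every case.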